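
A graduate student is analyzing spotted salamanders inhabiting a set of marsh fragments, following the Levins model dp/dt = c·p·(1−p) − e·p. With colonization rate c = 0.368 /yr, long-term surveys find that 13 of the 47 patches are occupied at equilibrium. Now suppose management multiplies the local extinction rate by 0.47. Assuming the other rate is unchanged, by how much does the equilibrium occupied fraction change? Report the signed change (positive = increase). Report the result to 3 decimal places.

Observed p* = 13/47 = 0.27660.
Balance c(1−p*) = e gives e = 0.368×(1 − 0.27660) = 0.26621.
New p* = 1 − e/c = 1 − 0.12512/0.36800 = 0.66000.
Δp* = 0.66000 − 0.27660 = +0.38340.

0.383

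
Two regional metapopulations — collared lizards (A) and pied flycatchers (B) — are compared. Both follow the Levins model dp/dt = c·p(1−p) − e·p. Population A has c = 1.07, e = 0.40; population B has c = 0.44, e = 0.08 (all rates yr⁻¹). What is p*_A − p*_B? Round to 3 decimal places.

A: p*_A = 1 − 0.40/1.07 = 0.6262.
B: p*_B = 1 − 0.08/0.44 = 0.8182.
p*_A − p*_B = 0.6262 − 0.8182 = -0.1920.

-0.192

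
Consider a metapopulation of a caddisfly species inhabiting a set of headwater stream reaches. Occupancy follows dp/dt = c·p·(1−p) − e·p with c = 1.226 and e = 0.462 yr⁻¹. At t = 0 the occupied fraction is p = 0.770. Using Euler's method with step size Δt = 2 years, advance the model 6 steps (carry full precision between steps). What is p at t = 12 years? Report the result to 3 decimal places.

Update rule: p ← p + [c·p·(1−p) − e·p]·Δt with Δt = 2.
p: 0.77000 → 0.49277  (Δp = -0.27723)
p: 0.49277 → 0.65032  (Δp = +0.15755)
p: 0.65032 → 0.60702  (Δp = -0.04331)
p: 0.60702 → 0.63105  (Δp = +0.02403)
p: 0.63105 → 0.61885  (Δp = -0.01220)
p: 0.61885 → 0.62540  (Δp = +0.00655)

0.625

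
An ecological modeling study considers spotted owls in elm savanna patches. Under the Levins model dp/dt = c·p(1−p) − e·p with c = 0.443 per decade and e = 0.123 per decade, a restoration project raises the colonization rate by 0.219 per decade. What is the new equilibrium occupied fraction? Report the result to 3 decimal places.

Before: p* = 1 − 0.123/0.443 = 0.7223.
After the change, c = 0.662, e = 0.123, so p* = 1 − 0.123/0.662 = 0.8142.

0.814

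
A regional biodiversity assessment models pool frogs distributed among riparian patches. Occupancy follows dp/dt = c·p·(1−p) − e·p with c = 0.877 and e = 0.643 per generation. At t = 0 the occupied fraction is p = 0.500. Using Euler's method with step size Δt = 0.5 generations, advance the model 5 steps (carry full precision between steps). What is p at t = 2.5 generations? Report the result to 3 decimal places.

Update rule: p ← p + [c·p·(1−p) − e·p]·Δt with Δt = 0.5.
step 1: Δp = -0.05113, p = 0.44888
step 2: Δp = -0.03583, p = 0.41304
step 3: Δp = -0.02648, p = 0.38656
step 4: Δp = -0.02030, p = 0.36626
step 5: Δp = -0.01597, p = 0.35029

0.350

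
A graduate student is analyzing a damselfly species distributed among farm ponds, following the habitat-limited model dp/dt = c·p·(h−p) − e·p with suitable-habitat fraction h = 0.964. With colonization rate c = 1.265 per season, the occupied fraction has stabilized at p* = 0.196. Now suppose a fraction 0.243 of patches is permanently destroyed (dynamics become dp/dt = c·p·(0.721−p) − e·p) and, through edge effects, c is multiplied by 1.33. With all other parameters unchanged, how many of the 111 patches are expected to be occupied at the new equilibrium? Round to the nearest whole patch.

16

Balance c(h−p*) = e gives e = 1.265×(0.964 − 0.19600) = 0.97152.
New p* = 0.721 − e/c = 0.721 − 0.97152/1.68245 = 0.14356.
Expected occupied = 111 × 0.14356 = 15.94 ≈ 16.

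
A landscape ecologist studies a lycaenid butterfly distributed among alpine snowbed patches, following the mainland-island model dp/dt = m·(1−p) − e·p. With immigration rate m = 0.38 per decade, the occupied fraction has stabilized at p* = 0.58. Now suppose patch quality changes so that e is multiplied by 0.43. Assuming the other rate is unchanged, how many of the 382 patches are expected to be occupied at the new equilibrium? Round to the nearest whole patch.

291

Balance m(1−p*) = e·p* gives e = m(1−p*)/p* = 0.38×0.42000/0.58000 = 0.27517.
New p* = m/(m+e) = 0.38000/(0.38000+0.11832) = 0.76256.
Expected occupied = 382 × 0.76256 = 291.30 ≈ 291.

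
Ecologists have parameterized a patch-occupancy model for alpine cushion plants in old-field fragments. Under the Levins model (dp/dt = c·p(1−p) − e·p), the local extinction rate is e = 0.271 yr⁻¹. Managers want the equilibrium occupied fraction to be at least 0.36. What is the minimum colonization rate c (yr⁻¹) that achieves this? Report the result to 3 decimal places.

0.423

p* = 1 − e/c ≥ 0.36 requires e/c ≤ 0.6400, i.e. c ≥ e/0.6400.
c_min = 0.271/0.6400 = 0.4234.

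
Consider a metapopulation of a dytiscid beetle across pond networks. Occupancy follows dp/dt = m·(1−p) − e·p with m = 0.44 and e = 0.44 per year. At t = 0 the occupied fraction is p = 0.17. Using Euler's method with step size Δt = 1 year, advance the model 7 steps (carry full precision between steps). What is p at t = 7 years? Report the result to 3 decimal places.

Update rule: p ← p + [m·(1−p) − e·p]·Δt with Δt = 1.
p: 0.17000 → 0.46040  (Δp = +0.29040)
p: 0.46040 → 0.49525  (Δp = +0.03485)
p: 0.49525 → 0.49943  (Δp = +0.00418)
p: 0.49943 → 0.49993  (Δp = +0.00050)
p: 0.49993 → 0.49999  (Δp = +0.00006)
p: 0.49999 → 0.50000  (Δp = +0.00001)
p: 0.50000 → 0.50000  (Δp = +0.00000)

0.500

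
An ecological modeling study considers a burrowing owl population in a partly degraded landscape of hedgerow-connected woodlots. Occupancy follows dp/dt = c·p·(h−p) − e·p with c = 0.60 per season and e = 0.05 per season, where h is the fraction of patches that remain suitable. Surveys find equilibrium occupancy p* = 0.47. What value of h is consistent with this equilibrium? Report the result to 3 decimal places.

0.553

At equilibrium c(h−p*) = e, so h = p* + e/c.
h = 0.47 + 0.05/0.60 = 0.47 + 0.0833 = 0.5533.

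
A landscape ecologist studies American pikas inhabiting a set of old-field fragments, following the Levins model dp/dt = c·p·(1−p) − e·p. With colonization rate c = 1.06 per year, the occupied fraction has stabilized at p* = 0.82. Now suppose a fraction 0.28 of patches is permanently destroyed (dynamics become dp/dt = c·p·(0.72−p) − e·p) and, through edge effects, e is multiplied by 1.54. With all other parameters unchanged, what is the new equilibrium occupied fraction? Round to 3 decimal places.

Balance c(1−p*) = e gives e = 1.06×(1 − 0.82000) = 0.19080.
New p* = 0.72 − e/c = 0.72 − 0.29383/1.06000 = 0.44280.

0.443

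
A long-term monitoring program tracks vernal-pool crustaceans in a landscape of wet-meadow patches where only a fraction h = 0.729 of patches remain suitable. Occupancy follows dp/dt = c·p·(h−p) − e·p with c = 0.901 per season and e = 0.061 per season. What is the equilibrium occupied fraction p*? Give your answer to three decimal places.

Setting dp/dt = 0 and dividing by p* gives c·(h−p*) = e.
So p* = h − e/c = 0.729 − 0.061/0.901 = 0.729 − 0.0677 = 0.6613.

0.661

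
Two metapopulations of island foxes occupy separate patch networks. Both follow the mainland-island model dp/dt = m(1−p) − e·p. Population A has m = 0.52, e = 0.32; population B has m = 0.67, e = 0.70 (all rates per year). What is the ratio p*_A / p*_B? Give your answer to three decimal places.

1.266

A: p*_A = m/(m+e) = 0.52/0.8400 = 0.6190.
B: p*_B = 0.67/1.3700 = 0.4891.
p*_A / p*_B = 0.6190/0.4891 = 1.2658.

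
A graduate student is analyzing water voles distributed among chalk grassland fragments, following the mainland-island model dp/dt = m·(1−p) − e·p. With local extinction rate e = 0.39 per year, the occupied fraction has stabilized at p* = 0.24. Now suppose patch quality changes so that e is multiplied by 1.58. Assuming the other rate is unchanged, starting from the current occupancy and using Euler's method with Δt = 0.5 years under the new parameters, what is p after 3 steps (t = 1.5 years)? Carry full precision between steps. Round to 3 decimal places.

0.185

Balance m(1−p*) = e·p* gives m = e·p*/(1−p*) = 0.39×0.24000/0.76000 = 0.12316.
Starting from p₀ = 0.24000; update p ← p + (dp/dt)·Δt with the new parameters.
t = 0.5: p = 0.24000 + (-0.02714) = 0.21286
t = 1: p = 0.21286 + (-0.01711) = 0.19575
t = 1.5: p = 0.19575 + (-0.01078) = 0.18496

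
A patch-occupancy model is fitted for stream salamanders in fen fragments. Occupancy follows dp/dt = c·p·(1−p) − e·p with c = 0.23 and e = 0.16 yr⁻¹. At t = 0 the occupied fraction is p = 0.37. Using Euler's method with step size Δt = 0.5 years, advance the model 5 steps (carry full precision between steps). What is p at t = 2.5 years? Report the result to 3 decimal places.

Update rule: p ← p + [c·p·(1−p) − e·p]·Δt with Δt = 0.5.
step 1: Δp = -0.00279, p = 0.36721
step 2: Δp = -0.00265, p = 0.36455
step 3: Δp = -0.00252, p = 0.36203
step 4: Δp = -0.00240, p = 0.35963
step 5: Δp = -0.00229, p = 0.35734

0.357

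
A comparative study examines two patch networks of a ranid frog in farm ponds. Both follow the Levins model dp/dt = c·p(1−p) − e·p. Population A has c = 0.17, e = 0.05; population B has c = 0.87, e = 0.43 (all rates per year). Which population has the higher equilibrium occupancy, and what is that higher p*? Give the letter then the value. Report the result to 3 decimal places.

A, 0.706

A: p*_A = 1 − 0.05/0.17 = 0.7059.
B: p*_B = 1 − 0.43/0.87 = 0.5057.
A is higher at 0.7059.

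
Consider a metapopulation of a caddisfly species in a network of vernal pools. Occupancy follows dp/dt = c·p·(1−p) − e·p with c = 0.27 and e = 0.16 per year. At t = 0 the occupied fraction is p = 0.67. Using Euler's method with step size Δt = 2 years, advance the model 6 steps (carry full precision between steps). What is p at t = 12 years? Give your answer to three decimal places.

0.442

Update rule: p ← p + [c·p·(1−p) − e·p]·Δt with Δt = 2.
t = 2: p = 0.67000 + (-0.09501) = 0.57499
t = 4: p = 0.57499 + (-0.05204) = 0.52296
t = 6: p = 0.52296 + (-0.03263) = 0.49033
t = 8: p = 0.49033 + (-0.02196) = 0.46837
t = 10: p = 0.46837 + (-0.01542) = 0.45295
t = 12: p = 0.45295 + (-0.01114) = 0.44181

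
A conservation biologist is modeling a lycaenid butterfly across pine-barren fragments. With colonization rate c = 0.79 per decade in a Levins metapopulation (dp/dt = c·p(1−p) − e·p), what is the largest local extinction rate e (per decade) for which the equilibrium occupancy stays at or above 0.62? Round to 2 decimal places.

0.30

1 − e/c ≥ 0.62 ⇒ e ≤ c(1 − 0.62) = 0.79 × 0.3800.
e_max = 0.3002.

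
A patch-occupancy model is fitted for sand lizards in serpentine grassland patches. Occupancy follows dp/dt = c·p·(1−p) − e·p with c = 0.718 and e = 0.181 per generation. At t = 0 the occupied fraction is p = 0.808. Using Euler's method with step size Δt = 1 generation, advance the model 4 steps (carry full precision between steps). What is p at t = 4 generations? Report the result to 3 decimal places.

Update rule: p ← p + [c·p·(1−p) − e·p]·Δt with Δt = 1.
p: 0.80800 → 0.77314  (Δp = -0.03486)
p: 0.77314 → 0.75913  (Δp = -0.01400)
p: 0.75913 → 0.75302  (Δp = -0.00612)
p: 0.75302 → 0.75026  (Δp = -0.00276)

0.750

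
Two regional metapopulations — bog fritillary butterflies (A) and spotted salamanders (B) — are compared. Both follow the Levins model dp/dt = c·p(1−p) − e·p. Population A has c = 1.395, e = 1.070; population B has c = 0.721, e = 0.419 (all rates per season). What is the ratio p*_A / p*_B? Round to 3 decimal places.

A: p*_A = 1 − 1.070/1.395 = 0.2330.
B: p*_B = 1 − 0.419/0.721 = 0.4189.
p*_A / p*_B = 0.2330/0.4189 = 0.5562.

0.556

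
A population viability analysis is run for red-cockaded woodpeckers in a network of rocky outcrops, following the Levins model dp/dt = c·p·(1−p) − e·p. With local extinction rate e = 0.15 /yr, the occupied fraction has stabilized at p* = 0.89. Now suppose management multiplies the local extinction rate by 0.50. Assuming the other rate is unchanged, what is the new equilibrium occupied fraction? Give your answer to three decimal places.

0.945

Balance c(1−p*) = e gives c = e/(1 − 0.89000) = 0.15/0.11000 = 1.36364.
New p* = 1 − e/c = 1 − 0.07500/1.36364 = 0.94500.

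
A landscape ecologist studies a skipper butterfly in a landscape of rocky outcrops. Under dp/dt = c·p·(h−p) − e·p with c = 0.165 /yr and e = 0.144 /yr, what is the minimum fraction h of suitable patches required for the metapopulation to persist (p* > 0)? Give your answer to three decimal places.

p* = h − e/c is positive only when h > e/c.
h_min = e/c = 0.144/0.165 = 0.8727.

0.873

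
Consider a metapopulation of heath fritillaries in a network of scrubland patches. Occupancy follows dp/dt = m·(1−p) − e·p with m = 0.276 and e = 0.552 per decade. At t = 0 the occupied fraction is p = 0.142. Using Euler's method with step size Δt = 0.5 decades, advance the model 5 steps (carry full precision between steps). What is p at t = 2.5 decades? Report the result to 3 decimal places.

0.320

Update rule: p ← p + [m·(1−p) − e·p]·Δt with Δt = 0.5.
t = 0.5: p = 0.14200 + (+0.07921) = 0.22121
t = 1: p = 0.22121 + (+0.04642) = 0.26763
t = 1.5: p = 0.26763 + (+0.02720) = 0.29483
t = 2: p = 0.29483 + (+0.01594) = 0.31077
t = 2.5: p = 0.31077 + (+0.00934) = 0.32011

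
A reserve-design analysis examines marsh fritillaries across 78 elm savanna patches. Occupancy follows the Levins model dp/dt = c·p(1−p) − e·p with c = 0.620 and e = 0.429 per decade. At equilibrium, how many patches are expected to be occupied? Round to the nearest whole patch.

p* = 1 − e/c = 1 − 0.429/0.620 = 0.3081.
Expected occupied patches = N × p* = 78 × 0.3081 = 24.03 ≈ 24.

24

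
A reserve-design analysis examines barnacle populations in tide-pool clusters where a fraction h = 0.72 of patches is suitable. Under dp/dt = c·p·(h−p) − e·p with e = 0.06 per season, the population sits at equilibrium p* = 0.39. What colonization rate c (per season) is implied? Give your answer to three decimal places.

0.182

At equilibrium c(h−p*) = e, so c = e/(h−p*).
c = 0.06/(0.72 − 0.39) = 0.06/0.3300 = 0.1818.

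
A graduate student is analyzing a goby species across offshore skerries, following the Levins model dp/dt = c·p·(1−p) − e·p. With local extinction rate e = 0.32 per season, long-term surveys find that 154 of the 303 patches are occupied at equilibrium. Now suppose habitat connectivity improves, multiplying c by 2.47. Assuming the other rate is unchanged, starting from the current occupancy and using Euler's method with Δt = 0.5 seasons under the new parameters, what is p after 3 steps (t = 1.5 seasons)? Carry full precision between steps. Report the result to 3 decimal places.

Observed p* = 154/303 = 0.50825.
Balance c(1−p*) = e gives c = e/(1 − 0.50825) = 0.32/0.49175 = 0.65074.
Starting from p₀ = 0.50825; update p ← p + (dp/dt)·Δt with the new parameters.
  1  |  dp/dt·Δt = +0.119541  |  p_1 = 0.627791
  2  |  dp/dt·Δt = +0.087344  |  p_2 = 0.715136
  3  |  dp/dt·Δt = +0.049297  |  p_3 = 0.764433

0.764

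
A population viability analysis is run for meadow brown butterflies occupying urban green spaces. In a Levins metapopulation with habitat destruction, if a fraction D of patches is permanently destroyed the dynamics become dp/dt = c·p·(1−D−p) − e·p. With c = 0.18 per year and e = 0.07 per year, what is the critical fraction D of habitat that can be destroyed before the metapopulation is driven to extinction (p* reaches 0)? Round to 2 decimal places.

The nontrivial equilibrium is p* = (1−D) − e/c; extinction occurs when this hits zero.
So D_crit = 1 − e/c = 1 − 0.07/0.18 = 1 − 0.3889 = 0.6111.
This equals the undisturbed p*, a classic result of Lande's extension.

0.61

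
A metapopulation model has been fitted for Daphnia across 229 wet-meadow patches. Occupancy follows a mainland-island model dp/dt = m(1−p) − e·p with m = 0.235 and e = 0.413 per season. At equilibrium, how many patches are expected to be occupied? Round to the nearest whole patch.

83

p* = m/(m+e) = 0.235/0.6480 = 0.3627.
Expected occupied patches = N × p* = 229 × 0.3627 = 83.05 ≈ 83.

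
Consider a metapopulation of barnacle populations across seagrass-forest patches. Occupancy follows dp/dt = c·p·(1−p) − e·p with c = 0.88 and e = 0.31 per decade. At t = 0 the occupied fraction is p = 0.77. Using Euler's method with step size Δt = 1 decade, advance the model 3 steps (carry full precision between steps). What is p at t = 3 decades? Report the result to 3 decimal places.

0.654

Update rule: p ← p + [c·p·(1−p) − e·p]·Δt with Δt = 1.
step 1: Δp = -0.08285, p = 0.68715
step 2: Δp = -0.02384, p = 0.66331
step 3: Δp = -0.00910, p = 0.65421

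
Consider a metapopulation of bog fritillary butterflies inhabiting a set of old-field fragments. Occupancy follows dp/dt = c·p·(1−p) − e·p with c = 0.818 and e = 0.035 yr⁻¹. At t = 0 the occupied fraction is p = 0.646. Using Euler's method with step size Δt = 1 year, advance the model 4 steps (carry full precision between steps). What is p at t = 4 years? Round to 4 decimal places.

Update rule: p ← p + [c·p·(1−p) − e·p]·Δt with Δt = 1.
  1  |  dp/dt·Δt = +0.164454  |  p_1 = 0.810454
  2  |  dp/dt·Δt = +0.097294  |  p_2 = 0.907748
  3  |  dp/dt·Δt = +0.036730  |  p_3 = 0.944477
  4  |  dp/dt·Δt = +0.009839  |  p_4 = 0.954316

0.9543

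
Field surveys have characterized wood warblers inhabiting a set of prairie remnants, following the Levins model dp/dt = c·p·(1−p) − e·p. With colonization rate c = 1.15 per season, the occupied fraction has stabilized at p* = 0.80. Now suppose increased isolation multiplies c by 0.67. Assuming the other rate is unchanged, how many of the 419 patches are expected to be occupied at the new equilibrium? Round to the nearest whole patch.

294

Balance c(1−p*) = e gives e = 1.15×(1 − 0.80000) = 0.23000.
New p* = 1 − e/c = 1 − 0.23000/0.77050 = 0.70149.
Expected occupied = 419 × 0.70149 = 293.92 ≈ 294.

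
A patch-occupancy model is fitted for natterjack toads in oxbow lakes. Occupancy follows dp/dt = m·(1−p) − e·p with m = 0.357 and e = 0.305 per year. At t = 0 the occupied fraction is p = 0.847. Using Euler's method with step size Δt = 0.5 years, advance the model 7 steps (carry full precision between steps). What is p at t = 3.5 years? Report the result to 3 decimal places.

Update rule: p ← p + [m·(1−p) − e·p]·Δt with Δt = 0.5.
step 1: Δp = -0.10186, p = 0.74514
step 2: Δp = -0.06814, p = 0.67700
step 3: Δp = -0.04559, p = 0.63141
step 4: Δp = -0.03050, p = 0.60092
step 5: Δp = -0.02040, p = 0.58051
step 6: Δp = -0.01365, p = 0.56686
step 7: Δp = -0.00913, p = 0.55773

0.558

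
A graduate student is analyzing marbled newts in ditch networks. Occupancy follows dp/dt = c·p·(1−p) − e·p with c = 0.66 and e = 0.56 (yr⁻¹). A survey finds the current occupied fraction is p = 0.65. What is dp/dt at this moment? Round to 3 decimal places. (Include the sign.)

Colonization term: c·p·(1−p) = 0.66×0.65×0.3500 = 0.15015.
Extinction term: e·p = 0.36400.
dp/dt = 0.15015 − 0.36400 = -0.21385.

-0.214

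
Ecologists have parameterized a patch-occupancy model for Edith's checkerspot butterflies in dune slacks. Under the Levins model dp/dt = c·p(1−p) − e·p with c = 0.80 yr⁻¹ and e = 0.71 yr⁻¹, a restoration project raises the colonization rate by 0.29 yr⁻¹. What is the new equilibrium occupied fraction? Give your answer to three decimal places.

0.349

Before: p* = 1 − 0.71/0.80 = 0.1125.
After the change, c = 1.09, e = 0.71, so p* = 1 − 0.71/1.09 = 0.3486.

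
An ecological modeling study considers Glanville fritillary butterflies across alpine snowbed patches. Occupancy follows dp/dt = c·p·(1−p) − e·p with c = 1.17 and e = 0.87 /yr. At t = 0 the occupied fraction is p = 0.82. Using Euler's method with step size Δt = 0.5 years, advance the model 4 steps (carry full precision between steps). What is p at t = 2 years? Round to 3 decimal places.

Update rule: p ← p + [c·p·(1−p) − e·p]·Δt with Δt = 0.5.
  1  |  dp/dt·Δt = -0.270354  |  p_1 = 0.549646
  2  |  dp/dt·Δt = -0.094288  |  p_2 = 0.455358
  3  |  dp/dt·Δt = -0.052997  |  p_3 = 0.402361
  4  |  dp/dt·Δt = -0.034354  |  p_4 = 0.368007

0.368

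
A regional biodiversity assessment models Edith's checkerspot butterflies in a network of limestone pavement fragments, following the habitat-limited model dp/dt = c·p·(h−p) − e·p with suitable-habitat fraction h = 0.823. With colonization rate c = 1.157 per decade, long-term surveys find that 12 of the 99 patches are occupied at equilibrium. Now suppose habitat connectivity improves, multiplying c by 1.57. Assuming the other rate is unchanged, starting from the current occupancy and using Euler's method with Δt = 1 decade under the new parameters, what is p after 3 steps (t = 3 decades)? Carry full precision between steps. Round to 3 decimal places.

Observed p* = 12/99 = 0.12121.
Balance c(h−p*) = e gives e = 1.157×(0.823 − 0.12121) = 0.81197.
Starting from p₀ = 0.12121; update p ← p + (dp/dt)·Δt with the new parameters.
t = 1: p = 0.12121 + (+0.05610) = 0.17731
t = 2: p = 0.17731 + (+0.06399) = 0.24131
t = 3: p = 0.24131 + (+0.05904) = 0.30035

0.300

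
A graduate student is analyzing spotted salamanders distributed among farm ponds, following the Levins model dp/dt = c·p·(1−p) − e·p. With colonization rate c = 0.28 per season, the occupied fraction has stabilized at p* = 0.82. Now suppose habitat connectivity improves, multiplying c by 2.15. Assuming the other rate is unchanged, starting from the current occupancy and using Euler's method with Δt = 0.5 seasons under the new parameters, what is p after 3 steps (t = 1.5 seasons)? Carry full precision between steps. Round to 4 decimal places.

Balance c(1−p*) = e gives e = 0.28×(1 − 0.82000) = 0.05040.
Starting from p₀ = 0.82000; update p ← p + (dp/dt)·Δt with the new parameters.
step 1: Δp = +0.02376, p = 0.84376
step 2: Δp = +0.01842, p = 0.86218
step 3: Δp = +0.01404, p = 0.87622

0.8762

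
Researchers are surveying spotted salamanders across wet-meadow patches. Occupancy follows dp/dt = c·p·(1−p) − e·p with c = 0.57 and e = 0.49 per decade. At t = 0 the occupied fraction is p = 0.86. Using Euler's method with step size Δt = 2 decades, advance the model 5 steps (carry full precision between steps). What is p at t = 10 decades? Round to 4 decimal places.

0.1470

Update rule: p ← p + [c·p·(1−p) − e·p]·Δt with Δt = 2.
p: 0.86000 → 0.15446  (Δp = -0.70554)
p: 0.15446 → 0.15197  (Δp = -0.00248)
p: 0.15197 → 0.14996  (Δp = -0.00201)
p: 0.14996 → 0.14832  (Δp = -0.00164)
p: 0.14832 → 0.14697  (Δp = -0.00135)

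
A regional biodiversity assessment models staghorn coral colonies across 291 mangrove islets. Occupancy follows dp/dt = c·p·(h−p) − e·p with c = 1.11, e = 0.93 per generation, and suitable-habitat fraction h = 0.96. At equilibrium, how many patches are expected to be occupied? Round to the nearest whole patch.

p* = h − e/c = 0.96 − 0.8378 = 0.1222.
Expected occupied patches = N × p* = 291 × 0.1222 = 35.55 ≈ 36.

36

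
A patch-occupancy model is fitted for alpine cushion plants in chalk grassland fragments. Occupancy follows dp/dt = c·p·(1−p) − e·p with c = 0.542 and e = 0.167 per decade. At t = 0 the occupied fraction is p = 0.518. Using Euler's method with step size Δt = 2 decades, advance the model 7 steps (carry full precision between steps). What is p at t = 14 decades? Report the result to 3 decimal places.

Update rule: p ← p + [c·p·(1−p) − e·p]·Δt with Δt = 2.
step 1: Δp = +0.09764, p = 0.61564
step 2: Δp = +0.05088, p = 0.66652
step 3: Δp = +0.01832, p = 0.68484
step 4: Δp = +0.00522, p = 0.69007
step 5: Δp = +0.00136, p = 0.69143
step 6: Δp = +0.00034, p = 0.69177
step 7: Δp = +0.00009, p = 0.69185

0.692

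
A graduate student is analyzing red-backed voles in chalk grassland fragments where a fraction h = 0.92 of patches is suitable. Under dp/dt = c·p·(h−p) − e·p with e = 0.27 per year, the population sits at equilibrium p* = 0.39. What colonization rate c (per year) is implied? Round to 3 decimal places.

0.509

At equilibrium c(h−p*) = e, so c = e/(h−p*).
c = 0.27/(0.92 − 0.39) = 0.27/0.5300 = 0.5094.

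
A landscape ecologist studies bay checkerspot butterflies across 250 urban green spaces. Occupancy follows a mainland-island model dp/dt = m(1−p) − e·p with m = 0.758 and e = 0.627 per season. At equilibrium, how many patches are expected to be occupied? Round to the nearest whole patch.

137

p* = m/(m+e) = 0.758/1.3850 = 0.5473.
Expected occupied patches = N × p* = 250 × 0.5473 = 136.82 ≈ 137.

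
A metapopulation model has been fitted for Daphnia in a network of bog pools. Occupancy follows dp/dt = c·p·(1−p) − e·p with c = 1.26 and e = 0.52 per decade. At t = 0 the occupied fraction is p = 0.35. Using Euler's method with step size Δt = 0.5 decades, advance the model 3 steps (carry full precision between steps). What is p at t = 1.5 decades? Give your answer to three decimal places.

Update rule: p ← p + [c·p·(1−p) − e·p]·Δt with Δt = 0.5.
t = 0.5: p = 0.35000 + (+0.05232) = 0.40232
t = 1: p = 0.40232 + (+0.04689) = 0.44921
t = 1.5: p = 0.44921 + (+0.03908) = 0.48829

0.488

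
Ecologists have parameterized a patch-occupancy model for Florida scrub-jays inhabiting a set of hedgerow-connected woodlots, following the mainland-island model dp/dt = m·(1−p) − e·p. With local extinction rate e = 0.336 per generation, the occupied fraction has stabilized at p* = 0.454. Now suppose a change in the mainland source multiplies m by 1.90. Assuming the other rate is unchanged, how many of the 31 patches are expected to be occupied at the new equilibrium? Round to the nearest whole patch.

Balance m(1−p*) = e·p* gives m = e·p*/(1−p*) = 0.336×0.45400/0.54600 = 0.27938.
New p* = m/(m+e) = 0.53082/(0.53082+0.33600) = 0.61238.
Expected occupied = 31 × 0.61238 = 18.98 ≈ 19.

19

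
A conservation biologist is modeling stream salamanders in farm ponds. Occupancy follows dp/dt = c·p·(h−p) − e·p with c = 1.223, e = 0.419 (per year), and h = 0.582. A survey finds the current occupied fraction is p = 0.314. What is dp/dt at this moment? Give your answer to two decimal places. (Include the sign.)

Colonization term: c·p·(h−p) = 1.223×0.314×0.2680 = 0.10292.
Extinction term: e·p = 0.13157.
dp/dt = 0.10292 − 0.13157 = -0.02865.

-0.03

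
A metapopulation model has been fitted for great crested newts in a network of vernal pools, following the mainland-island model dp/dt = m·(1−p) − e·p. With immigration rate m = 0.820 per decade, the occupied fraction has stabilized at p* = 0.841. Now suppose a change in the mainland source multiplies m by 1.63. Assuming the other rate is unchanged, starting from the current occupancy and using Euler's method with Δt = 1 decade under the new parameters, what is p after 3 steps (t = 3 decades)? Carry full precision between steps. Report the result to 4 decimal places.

Balance m(1−p*) = e·p* gives e = m(1−p*)/p* = 0.820×0.15900/0.84100 = 0.15503.
Starting from p₀ = 0.84100; update p ← p + (dp/dt)·Δt with the new parameters.
step 1: Δp = +0.08214, p = 0.92314
step 2: Δp = -0.04038, p = 0.88276
step 3: Δp = +0.01985, p = 0.90261

0.9026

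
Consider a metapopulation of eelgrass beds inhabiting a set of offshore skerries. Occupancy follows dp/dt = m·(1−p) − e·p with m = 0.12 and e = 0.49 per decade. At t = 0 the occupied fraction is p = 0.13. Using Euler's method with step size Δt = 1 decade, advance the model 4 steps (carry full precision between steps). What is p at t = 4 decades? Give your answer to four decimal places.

0.1952

Update rule: p ← p + [m·(1−p) − e·p]·Δt with Δt = 1.
step 1: Δp = +0.04070, p = 0.17070
step 2: Δp = +0.01587, p = 0.18657
step 3: Δp = +0.00619, p = 0.19276
step 4: Δp = +0.00241, p = 0.19518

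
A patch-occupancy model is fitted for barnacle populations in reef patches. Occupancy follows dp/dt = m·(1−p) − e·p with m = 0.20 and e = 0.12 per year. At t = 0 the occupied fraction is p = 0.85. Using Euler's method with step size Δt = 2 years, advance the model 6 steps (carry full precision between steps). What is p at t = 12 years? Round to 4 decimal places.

Update rule: p ← p + [m·(1−p) − e·p]·Δt with Δt = 2.
p: 0.85000 → 0.70600  (Δp = -0.14400)
p: 0.70600 → 0.65416  (Δp = -0.05184)
p: 0.65416 → 0.63550  (Δp = -0.01866)
p: 0.63550 → 0.62878  (Δp = -0.00672)
p: 0.62878 → 0.62636  (Δp = -0.00242)
p: 0.62636 → 0.62549  (Δp = -0.00087)

0.6255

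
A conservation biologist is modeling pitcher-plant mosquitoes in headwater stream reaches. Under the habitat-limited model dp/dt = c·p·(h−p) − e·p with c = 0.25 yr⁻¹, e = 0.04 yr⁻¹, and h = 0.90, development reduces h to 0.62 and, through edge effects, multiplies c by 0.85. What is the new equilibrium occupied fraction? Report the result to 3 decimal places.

0.432

Before: p* = h − e/c = 0.90 − 0.04/0.25 = 0.90 − 0.1600 = 0.7400.
After: c = 0.2125, e = 0.04, h = 0.62; p* = 0.62 − 0.04/0.2125 = 0.4318.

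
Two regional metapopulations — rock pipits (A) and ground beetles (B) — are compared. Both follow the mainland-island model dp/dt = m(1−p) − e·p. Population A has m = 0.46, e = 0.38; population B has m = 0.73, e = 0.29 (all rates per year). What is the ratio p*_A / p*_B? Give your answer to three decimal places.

0.765

A: p*_A = m/(m+e) = 0.46/0.8400 = 0.5476.
B: p*_B = 0.73/1.0200 = 0.7157.
p*_A / p*_B = 0.5476/0.7157 = 0.7652.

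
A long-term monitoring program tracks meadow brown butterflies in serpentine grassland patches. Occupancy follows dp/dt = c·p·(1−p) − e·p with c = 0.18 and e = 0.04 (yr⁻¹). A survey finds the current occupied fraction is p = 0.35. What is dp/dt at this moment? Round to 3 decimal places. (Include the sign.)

0.027

Colonization term: c·p·(1−p) = 0.18×0.35×0.6500 = 0.04095.
Extinction term: e·p = 0.01400.
dp/dt = 0.04095 − 0.01400 = 0.02695.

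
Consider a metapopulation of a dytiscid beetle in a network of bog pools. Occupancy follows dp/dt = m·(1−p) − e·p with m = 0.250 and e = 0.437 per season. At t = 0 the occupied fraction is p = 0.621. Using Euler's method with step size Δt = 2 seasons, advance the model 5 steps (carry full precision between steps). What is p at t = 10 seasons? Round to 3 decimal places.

0.362

Update rule: p ← p + [m·(1−p) − e·p]·Δt with Δt = 2.
step 1: Δp = -0.35325, p = 0.26775
step 2: Δp = +0.13212, p = 0.39986
step 3: Δp = -0.04941, p = 0.35045
step 4: Δp = +0.01848, p = 0.36893
step 5: Δp = -0.00691, p = 0.36202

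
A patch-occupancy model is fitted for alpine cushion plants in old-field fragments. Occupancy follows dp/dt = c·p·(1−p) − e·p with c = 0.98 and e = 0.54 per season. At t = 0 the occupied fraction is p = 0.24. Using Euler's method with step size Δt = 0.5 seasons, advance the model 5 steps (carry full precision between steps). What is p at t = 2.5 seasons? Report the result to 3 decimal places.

0.351

Update rule: p ← p + [c·p·(1−p) − e·p]·Δt with Δt = 0.5.
p: 0.24000 → 0.26458  (Δp = +0.02458)
p: 0.26458 → 0.28848  (Δp = +0.02391)
p: 0.28848 → 0.31117  (Δp = +0.02269)
p: 0.31117 → 0.33218  (Δp = +0.02101)
p: 0.33218 → 0.35119  (Δp = +0.01901)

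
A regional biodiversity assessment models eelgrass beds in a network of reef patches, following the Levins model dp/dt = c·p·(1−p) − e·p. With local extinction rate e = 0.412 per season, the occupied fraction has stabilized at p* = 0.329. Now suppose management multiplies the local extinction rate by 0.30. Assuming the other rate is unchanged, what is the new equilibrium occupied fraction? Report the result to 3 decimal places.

Balance c(1−p*) = e gives c = e/(1 − 0.32900) = 0.412/0.67100 = 0.61401.
New p* = 1 − e/c = 1 − 0.12360/0.61401 = 0.79870.

0.799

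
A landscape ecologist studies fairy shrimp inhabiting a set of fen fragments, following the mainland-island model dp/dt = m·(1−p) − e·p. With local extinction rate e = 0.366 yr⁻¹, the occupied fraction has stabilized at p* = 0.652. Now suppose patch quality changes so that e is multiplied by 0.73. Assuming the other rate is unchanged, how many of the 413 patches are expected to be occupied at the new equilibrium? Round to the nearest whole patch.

297

Balance m(1−p*) = e·p* gives m = e·p*/(1−p*) = 0.366×0.65200/0.34800 = 0.68572.
New p* = m/(m+e) = 0.68572/(0.68572+0.26718) = 0.71961.
Expected occupied = 413 × 0.71961 = 297.20 ≈ 297.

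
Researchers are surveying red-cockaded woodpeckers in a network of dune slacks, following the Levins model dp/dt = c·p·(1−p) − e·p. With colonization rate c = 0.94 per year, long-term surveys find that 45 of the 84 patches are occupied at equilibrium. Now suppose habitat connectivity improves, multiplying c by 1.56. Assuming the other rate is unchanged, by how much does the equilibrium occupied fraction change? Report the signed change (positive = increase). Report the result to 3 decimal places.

Observed p* = 45/84 = 0.53571.
Balance c(1−p*) = e gives e = 0.94×(1 − 0.53571) = 0.43643.
New p* = 1 − e/c = 1 − 0.43643/1.46640 = 0.70238.
Δp* = 0.70238 − 0.53571 = +0.16667.

0.167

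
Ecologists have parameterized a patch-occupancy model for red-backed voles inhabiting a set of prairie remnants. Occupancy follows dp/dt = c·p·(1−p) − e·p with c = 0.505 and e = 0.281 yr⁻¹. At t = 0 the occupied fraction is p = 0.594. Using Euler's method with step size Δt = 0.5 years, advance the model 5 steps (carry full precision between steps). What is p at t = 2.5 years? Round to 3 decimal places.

Update rule: p ← p + [c·p·(1−p) − e·p]·Δt with Δt = 0.5.
t = 0.5: p = 0.59400 + (-0.02256) = 0.57144
t = 1: p = 0.57144 + (-0.01845) = 0.55299
t = 1.5: p = 0.55299 + (-0.01528) = 0.53771
t = 2: p = 0.53771 + (-0.01278) = 0.52493
t = 2.5: p = 0.52493 + (-0.01078) = 0.51414

0.514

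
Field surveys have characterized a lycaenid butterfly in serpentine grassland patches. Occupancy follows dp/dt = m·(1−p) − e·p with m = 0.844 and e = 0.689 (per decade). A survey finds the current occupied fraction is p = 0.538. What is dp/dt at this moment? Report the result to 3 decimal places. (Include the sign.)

0.019

Colonization term: m·(1−p) = 0.844×0.4620 = 0.38993.
Extinction term: e·p = 0.37068.
dp/dt = 0.38993 − 0.37068 = 0.01925.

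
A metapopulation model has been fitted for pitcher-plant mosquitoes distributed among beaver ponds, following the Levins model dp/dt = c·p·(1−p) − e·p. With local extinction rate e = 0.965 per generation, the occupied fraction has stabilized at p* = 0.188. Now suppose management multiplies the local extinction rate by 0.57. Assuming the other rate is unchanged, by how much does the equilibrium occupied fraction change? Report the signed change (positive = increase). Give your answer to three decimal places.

Balance c(1−p*) = e gives c = e/(1 − 0.18800) = 0.965/0.81200 = 1.18842.
New p* = 1 − e/c = 1 − 0.55005/1.18842 = 0.53716.
Δp* = 0.53716 − 0.18800 = +0.34916.

0.349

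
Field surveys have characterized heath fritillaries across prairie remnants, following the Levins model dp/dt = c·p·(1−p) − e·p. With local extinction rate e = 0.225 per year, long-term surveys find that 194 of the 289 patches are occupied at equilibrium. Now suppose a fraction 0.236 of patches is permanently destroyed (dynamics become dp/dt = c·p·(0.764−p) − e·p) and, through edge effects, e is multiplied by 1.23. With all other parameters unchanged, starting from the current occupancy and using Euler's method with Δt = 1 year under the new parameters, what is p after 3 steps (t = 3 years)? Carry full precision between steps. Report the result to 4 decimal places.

Observed p* = 194/289 = 0.67128.
Balance c(1−p*) = e gives c = e/(1 − 0.67128) = 0.225/0.32872 = 0.68447.
Starting from p₀ = 0.67128; update p ← p + (dp/dt)·Δt with the new parameters.
step 1: Δp = -0.14317, p = 0.52811
step 2: Δp = -0.06088, p = 0.46722
step 3: Δp = -0.03439, p = 0.43283

0.4328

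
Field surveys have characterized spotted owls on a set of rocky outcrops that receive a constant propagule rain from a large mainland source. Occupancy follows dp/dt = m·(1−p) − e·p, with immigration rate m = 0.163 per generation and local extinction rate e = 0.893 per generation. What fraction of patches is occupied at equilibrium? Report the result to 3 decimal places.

Setting dp/dt = 0: m − m·p* = e·p*, so m = (m+e)·p*.
p* = m/(m+e) = 0.163/(0.163+0.893) = 0.163/1.0560 = 0.1544.

0.154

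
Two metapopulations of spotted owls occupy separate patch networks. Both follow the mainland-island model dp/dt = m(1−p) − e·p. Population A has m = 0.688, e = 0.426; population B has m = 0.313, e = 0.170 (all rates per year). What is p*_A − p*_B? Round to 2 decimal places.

-0.03

A: p*_A = m/(m+e) = 0.688/1.1140 = 0.6176.
B: p*_B = 0.313/0.4830 = 0.6480.
p*_A − p*_B = 0.6176 − 0.6480 = -0.0304.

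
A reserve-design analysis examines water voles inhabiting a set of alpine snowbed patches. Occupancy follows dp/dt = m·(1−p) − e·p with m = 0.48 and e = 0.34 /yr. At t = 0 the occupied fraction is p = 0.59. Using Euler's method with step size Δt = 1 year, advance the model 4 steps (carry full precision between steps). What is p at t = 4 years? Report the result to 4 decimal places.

Update rule: p ← p + [m·(1−p) − e·p]·Δt with Δt = 1.
t = 1: p = 0.59000 + (-0.00380) = 0.58620
t = 2: p = 0.58620 + (-0.00068) = 0.58552
t = 3: p = 0.58552 + (-0.00012) = 0.58539
t = 4: p = 0.58539 + (-0.00002) = 0.58537

0.5854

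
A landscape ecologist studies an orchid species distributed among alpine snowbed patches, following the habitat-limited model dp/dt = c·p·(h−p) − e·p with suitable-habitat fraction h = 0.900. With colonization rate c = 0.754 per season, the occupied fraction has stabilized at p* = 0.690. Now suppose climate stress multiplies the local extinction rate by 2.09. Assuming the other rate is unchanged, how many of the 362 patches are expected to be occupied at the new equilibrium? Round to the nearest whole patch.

Balance c(h−p*) = e gives e = 0.754×(0.9 − 0.69000) = 0.15834.
New p* = 0.9 − e/c = 0.9 − 0.33093/0.75400 = 0.46110.
Expected occupied = 362 × 0.46110 = 166.92 ≈ 167.

167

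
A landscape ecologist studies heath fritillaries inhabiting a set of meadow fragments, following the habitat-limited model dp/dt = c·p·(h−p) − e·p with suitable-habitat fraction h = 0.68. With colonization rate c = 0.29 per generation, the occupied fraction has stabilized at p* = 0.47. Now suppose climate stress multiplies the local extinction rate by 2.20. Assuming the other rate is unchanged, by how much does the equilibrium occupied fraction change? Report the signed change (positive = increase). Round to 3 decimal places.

Balance c(h−p*) = e gives e = 0.29×(0.68 − 0.47000) = 0.06090.
New p* = 0.68 − e/c = 0.68 − 0.13398/0.29000 = 0.21800.
Δp* = 0.21800 − 0.47000 = -0.25200.

-0.252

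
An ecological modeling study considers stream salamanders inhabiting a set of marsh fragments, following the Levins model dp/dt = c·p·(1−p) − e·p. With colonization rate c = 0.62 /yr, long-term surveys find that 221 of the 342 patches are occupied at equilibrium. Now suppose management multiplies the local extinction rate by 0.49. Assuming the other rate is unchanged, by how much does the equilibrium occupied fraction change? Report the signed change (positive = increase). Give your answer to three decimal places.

Observed p* = 221/342 = 0.64620.
Balance c(1−p*) = e gives e = 0.62×(1 − 0.64620) = 0.21936.
New p* = 1 − e/c = 1 − 0.10749/0.62000 = 0.82663.
Δp* = 0.82663 − 0.64620 = +0.18043.

0.180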